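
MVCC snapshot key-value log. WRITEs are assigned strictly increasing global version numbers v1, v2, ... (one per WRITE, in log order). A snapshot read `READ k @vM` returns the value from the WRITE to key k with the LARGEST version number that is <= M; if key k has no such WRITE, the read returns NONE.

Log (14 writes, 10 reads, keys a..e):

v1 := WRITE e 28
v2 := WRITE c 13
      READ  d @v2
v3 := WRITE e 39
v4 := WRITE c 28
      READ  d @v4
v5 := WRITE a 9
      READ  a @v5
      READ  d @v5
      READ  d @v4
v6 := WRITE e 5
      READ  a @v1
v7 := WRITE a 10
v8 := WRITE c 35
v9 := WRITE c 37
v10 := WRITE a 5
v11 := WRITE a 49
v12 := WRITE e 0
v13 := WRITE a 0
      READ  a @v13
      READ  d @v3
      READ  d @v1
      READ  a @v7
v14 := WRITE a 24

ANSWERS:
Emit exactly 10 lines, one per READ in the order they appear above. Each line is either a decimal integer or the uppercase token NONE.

v1: WRITE e=28  (e history now [(1, 28)])
v2: WRITE c=13  (c history now [(2, 13)])
READ d @v2: history=[] -> no version <= 2 -> NONE
v3: WRITE e=39  (e history now [(1, 28), (3, 39)])
v4: WRITE c=28  (c history now [(2, 13), (4, 28)])
READ d @v4: history=[] -> no version <= 4 -> NONE
v5: WRITE a=9  (a history now [(5, 9)])
READ a @v5: history=[(5, 9)] -> pick v5 -> 9
READ d @v5: history=[] -> no version <= 5 -> NONE
READ d @v4: history=[] -> no version <= 4 -> NONE
v6: WRITE e=5  (e history now [(1, 28), (3, 39), (6, 5)])
READ a @v1: history=[(5, 9)] -> no version <= 1 -> NONE
v7: WRITE a=10  (a history now [(5, 9), (7, 10)])
v8: WRITE c=35  (c history now [(2, 13), (4, 28), (8, 35)])
v9: WRITE c=37  (c history now [(2, 13), (4, 28), (8, 35), (9, 37)])
v10: WRITE a=5  (a history now [(5, 9), (7, 10), (10, 5)])
v11: WRITE a=49  (a history now [(5, 9), (7, 10), (10, 5), (11, 49)])
v12: WRITE e=0  (e history now [(1, 28), (3, 39), (6, 5), (12, 0)])
v13: WRITE a=0  (a history now [(5, 9), (7, 10), (10, 5), (11, 49), (13, 0)])
READ a @v13: history=[(5, 9), (7, 10), (10, 5), (11, 49), (13, 0)] -> pick v13 -> 0
READ d @v3: history=[] -> no version <= 3 -> NONE
READ d @v1: history=[] -> no version <= 1 -> NONE
READ a @v7: history=[(5, 9), (7, 10), (10, 5), (11, 49), (13, 0)] -> pick v7 -> 10
v14: WRITE a=24  (a history now [(5, 9), (7, 10), (10, 5), (11, 49), (13, 0), (14, 24)])

Answer: NONE
NONE
9
NONE
NONE
NONE
0
NONE
NONE
10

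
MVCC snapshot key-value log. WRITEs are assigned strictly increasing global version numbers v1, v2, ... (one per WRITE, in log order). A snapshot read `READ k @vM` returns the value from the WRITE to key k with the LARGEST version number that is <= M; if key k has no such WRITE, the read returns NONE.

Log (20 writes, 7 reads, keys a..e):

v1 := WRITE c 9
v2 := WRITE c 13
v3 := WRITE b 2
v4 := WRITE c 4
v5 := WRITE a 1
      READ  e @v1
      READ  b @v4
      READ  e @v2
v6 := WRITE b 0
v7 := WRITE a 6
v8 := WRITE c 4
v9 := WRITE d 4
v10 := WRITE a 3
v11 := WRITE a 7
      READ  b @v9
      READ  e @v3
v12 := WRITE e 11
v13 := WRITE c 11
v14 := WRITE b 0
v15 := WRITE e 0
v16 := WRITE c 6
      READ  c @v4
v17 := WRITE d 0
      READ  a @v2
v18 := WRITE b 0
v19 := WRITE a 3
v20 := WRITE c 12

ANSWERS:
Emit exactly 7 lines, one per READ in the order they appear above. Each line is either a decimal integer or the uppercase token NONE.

v1: WRITE c=9  (c history now [(1, 9)])
v2: WRITE c=13  (c history now [(1, 9), (2, 13)])
v3: WRITE b=2  (b history now [(3, 2)])
v4: WRITE c=4  (c history now [(1, 9), (2, 13), (4, 4)])
v5: WRITE a=1  (a history now [(5, 1)])
READ e @v1: history=[] -> no version <= 1 -> NONE
READ b @v4: history=[(3, 2)] -> pick v3 -> 2
READ e @v2: history=[] -> no version <= 2 -> NONE
v6: WRITE b=0  (b history now [(3, 2), (6, 0)])
v7: WRITE a=6  (a history now [(5, 1), (7, 6)])
v8: WRITE c=4  (c history now [(1, 9), (2, 13), (4, 4), (8, 4)])
v9: WRITE d=4  (d history now [(9, 4)])
v10: WRITE a=3  (a history now [(5, 1), (7, 6), (10, 3)])
v11: WRITE a=7  (a history now [(5, 1), (7, 6), (10, 3), (11, 7)])
READ b @v9: history=[(3, 2), (6, 0)] -> pick v6 -> 0
READ e @v3: history=[] -> no version <= 3 -> NONE
v12: WRITE e=11  (e history now [(12, 11)])
v13: WRITE c=11  (c history now [(1, 9), (2, 13), (4, 4), (8, 4), (13, 11)])
v14: WRITE b=0  (b history now [(3, 2), (6, 0), (14, 0)])
v15: WRITE e=0  (e history now [(12, 11), (15, 0)])
v16: WRITE c=6  (c history now [(1, 9), (2, 13), (4, 4), (8, 4), (13, 11), (16, 6)])
READ c @v4: history=[(1, 9), (2, 13), (4, 4), (8, 4), (13, 11), (16, 6)] -> pick v4 -> 4
v17: WRITE d=0  (d history now [(9, 4), (17, 0)])
READ a @v2: history=[(5, 1), (7, 6), (10, 3), (11, 7)] -> no version <= 2 -> NONE
v18: WRITE b=0  (b history now [(3, 2), (6, 0), (14, 0), (18, 0)])
v19: WRITE a=3  (a history now [(5, 1), (7, 6), (10, 3), (11, 7), (19, 3)])
v20: WRITE c=12  (c history now [(1, 9), (2, 13), (4, 4), (8, 4), (13, 11), (16, 6), (20, 12)])

Answer: NONE
2
NONE
0
NONE
4
NONE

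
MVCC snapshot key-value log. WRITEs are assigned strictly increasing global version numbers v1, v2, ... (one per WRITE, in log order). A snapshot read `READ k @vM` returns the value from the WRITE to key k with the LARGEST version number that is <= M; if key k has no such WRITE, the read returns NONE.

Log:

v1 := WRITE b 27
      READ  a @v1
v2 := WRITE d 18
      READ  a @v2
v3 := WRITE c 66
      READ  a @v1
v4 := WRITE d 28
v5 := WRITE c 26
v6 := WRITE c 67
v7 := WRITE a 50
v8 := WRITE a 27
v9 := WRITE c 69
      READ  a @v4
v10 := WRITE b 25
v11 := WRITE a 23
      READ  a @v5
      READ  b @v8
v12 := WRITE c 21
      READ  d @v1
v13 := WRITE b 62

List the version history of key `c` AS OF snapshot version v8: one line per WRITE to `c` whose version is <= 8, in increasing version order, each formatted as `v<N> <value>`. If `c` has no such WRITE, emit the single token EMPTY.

Answer: v3 66
v5 26
v6 67

Derivation:
Scan writes for key=c with version <= 8:
  v1 WRITE b 27 -> skip
  v2 WRITE d 18 -> skip
  v3 WRITE c 66 -> keep
  v4 WRITE d 28 -> skip
  v5 WRITE c 26 -> keep
  v6 WRITE c 67 -> keep
  v7 WRITE a 50 -> skip
  v8 WRITE a 27 -> skip
  v9 WRITE c 69 -> drop (> snap)
  v10 WRITE b 25 -> skip
  v11 WRITE a 23 -> skip
  v12 WRITE c 21 -> drop (> snap)
  v13 WRITE b 62 -> skip
Collected: [(3, 66), (5, 26), (6, 67)]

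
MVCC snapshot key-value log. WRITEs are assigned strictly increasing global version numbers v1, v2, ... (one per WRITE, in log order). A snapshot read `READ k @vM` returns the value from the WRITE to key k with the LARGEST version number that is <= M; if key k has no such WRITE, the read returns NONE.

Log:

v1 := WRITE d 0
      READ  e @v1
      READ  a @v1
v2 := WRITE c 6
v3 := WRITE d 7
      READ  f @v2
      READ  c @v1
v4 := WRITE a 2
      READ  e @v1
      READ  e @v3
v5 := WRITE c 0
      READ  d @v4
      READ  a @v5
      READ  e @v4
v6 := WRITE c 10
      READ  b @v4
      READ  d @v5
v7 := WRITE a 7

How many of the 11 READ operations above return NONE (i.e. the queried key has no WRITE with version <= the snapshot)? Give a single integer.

v1: WRITE d=0  (d history now [(1, 0)])
READ e @v1: history=[] -> no version <= 1 -> NONE
READ a @v1: history=[] -> no version <= 1 -> NONE
v2: WRITE c=6  (c history now [(2, 6)])
v3: WRITE d=7  (d history now [(1, 0), (3, 7)])
READ f @v2: history=[] -> no version <= 2 -> NONE
READ c @v1: history=[(2, 6)] -> no version <= 1 -> NONE
v4: WRITE a=2  (a history now [(4, 2)])
READ e @v1: history=[] -> no version <= 1 -> NONE
READ e @v3: history=[] -> no version <= 3 -> NONE
v5: WRITE c=0  (c history now [(2, 6), (5, 0)])
READ d @v4: history=[(1, 0), (3, 7)] -> pick v3 -> 7
READ a @v5: history=[(4, 2)] -> pick v4 -> 2
READ e @v4: history=[] -> no version <= 4 -> NONE
v6: WRITE c=10  (c history now [(2, 6), (5, 0), (6, 10)])
READ b @v4: history=[] -> no version <= 4 -> NONE
READ d @v5: history=[(1, 0), (3, 7)] -> pick v3 -> 7
v7: WRITE a=7  (a history now [(4, 2), (7, 7)])
Read results in order: ['NONE', 'NONE', 'NONE', 'NONE', 'NONE', 'NONE', '7', '2', 'NONE', 'NONE', '7']
NONE count = 8

Answer: 8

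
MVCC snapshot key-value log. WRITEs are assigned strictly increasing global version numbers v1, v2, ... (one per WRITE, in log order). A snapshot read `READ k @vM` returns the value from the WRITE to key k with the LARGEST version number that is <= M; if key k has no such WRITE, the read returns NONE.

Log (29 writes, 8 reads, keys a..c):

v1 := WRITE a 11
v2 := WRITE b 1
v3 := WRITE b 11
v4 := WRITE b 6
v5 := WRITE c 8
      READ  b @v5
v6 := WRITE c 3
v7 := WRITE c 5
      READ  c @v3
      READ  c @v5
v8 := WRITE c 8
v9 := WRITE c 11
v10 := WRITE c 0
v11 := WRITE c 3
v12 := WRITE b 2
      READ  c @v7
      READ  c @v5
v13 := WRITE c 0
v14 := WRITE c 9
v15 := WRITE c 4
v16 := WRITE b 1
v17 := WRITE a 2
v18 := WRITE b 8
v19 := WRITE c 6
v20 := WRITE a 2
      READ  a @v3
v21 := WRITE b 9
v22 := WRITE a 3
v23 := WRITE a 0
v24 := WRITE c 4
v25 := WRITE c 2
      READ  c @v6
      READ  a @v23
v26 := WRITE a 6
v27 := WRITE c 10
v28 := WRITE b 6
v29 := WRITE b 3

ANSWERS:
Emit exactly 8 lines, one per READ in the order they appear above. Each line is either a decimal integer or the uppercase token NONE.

v1: WRITE a=11  (a history now [(1, 11)])
v2: WRITE b=1  (b history now [(2, 1)])
v3: WRITE b=11  (b history now [(2, 1), (3, 11)])
v4: WRITE b=6  (b history now [(2, 1), (3, 11), (4, 6)])
v5: WRITE c=8  (c history now [(5, 8)])
READ b @v5: history=[(2, 1), (3, 11), (4, 6)] -> pick v4 -> 6
v6: WRITE c=3  (c history now [(5, 8), (6, 3)])
v7: WRITE c=5  (c history now [(5, 8), (6, 3), (7, 5)])
READ c @v3: history=[(5, 8), (6, 3), (7, 5)] -> no version <= 3 -> NONE
READ c @v5: history=[(5, 8), (6, 3), (7, 5)] -> pick v5 -> 8
v8: WRITE c=8  (c history now [(5, 8), (6, 3), (7, 5), (8, 8)])
v9: WRITE c=11  (c history now [(5, 8), (6, 3), (7, 5), (8, 8), (9, 11)])
v10: WRITE c=0  (c history now [(5, 8), (6, 3), (7, 5), (8, 8), (9, 11), (10, 0)])
v11: WRITE c=3  (c history now [(5, 8), (6, 3), (7, 5), (8, 8), (9, 11), (10, 0), (11, 3)])
v12: WRITE b=2  (b history now [(2, 1), (3, 11), (4, 6), (12, 2)])
READ c @v7: history=[(5, 8), (6, 3), (7, 5), (8, 8), (9, 11), (10, 0), (11, 3)] -> pick v7 -> 5
READ c @v5: history=[(5, 8), (6, 3), (7, 5), (8, 8), (9, 11), (10, 0), (11, 3)] -> pick v5 -> 8
v13: WRITE c=0  (c history now [(5, 8), (6, 3), (7, 5), (8, 8), (9, 11), (10, 0), (11, 3), (13, 0)])
v14: WRITE c=9  (c history now [(5, 8), (6, 3), (7, 5), (8, 8), (9, 11), (10, 0), (11, 3), (13, 0), (14, 9)])
v15: WRITE c=4  (c history now [(5, 8), (6, 3), (7, 5), (8, 8), (9, 11), (10, 0), (11, 3), (13, 0), (14, 9), (15, 4)])
v16: WRITE b=1  (b history now [(2, 1), (3, 11), (4, 6), (12, 2), (16, 1)])
v17: WRITE a=2  (a history now [(1, 11), (17, 2)])
v18: WRITE b=8  (b history now [(2, 1), (3, 11), (4, 6), (12, 2), (16, 1), (18, 8)])
v19: WRITE c=6  (c history now [(5, 8), (6, 3), (7, 5), (8, 8), (9, 11), (10, 0), (11, 3), (13, 0), (14, 9), (15, 4), (19, 6)])
v20: WRITE a=2  (a history now [(1, 11), (17, 2), (20, 2)])
READ a @v3: history=[(1, 11), (17, 2), (20, 2)] -> pick v1 -> 11
v21: WRITE b=9  (b history now [(2, 1), (3, 11), (4, 6), (12, 2), (16, 1), (18, 8), (21, 9)])
v22: WRITE a=3  (a history now [(1, 11), (17, 2), (20, 2), (22, 3)])
v23: WRITE a=0  (a history now [(1, 11), (17, 2), (20, 2), (22, 3), (23, 0)])
v24: WRITE c=4  (c history now [(5, 8), (6, 3), (7, 5), (8, 8), (9, 11), (10, 0), (11, 3), (13, 0), (14, 9), (15, 4), (19, 6), (24, 4)])
v25: WRITE c=2  (c history now [(5, 8), (6, 3), (7, 5), (8, 8), (9, 11), (10, 0), (11, 3), (13, 0), (14, 9), (15, 4), (19, 6), (24, 4), (25, 2)])
READ c @v6: history=[(5, 8), (6, 3), (7, 5), (8, 8), (9, 11), (10, 0), (11, 3), (13, 0), (14, 9), (15, 4), (19, 6), (24, 4), (25, 2)] -> pick v6 -> 3
READ a @v23: history=[(1, 11), (17, 2), (20, 2), (22, 3), (23, 0)] -> pick v23 -> 0
v26: WRITE a=6  (a history now [(1, 11), (17, 2), (20, 2), (22, 3), (23, 0), (26, 6)])
v27: WRITE c=10  (c history now [(5, 8), (6, 3), (7, 5), (8, 8), (9, 11), (10, 0), (11, 3), (13, 0), (14, 9), (15, 4), (19, 6), (24, 4), (25, 2), (27, 10)])
v28: WRITE b=6  (b history now [(2, 1), (3, 11), (4, 6), (12, 2), (16, 1), (18, 8), (21, 9), (28, 6)])
v29: WRITE b=3  (b history now [(2, 1), (3, 11), (4, 6), (12, 2), (16, 1), (18, 8), (21, 9), (28, 6), (29, 3)])

Answer: 6
NONE
8
5
8
11
3
0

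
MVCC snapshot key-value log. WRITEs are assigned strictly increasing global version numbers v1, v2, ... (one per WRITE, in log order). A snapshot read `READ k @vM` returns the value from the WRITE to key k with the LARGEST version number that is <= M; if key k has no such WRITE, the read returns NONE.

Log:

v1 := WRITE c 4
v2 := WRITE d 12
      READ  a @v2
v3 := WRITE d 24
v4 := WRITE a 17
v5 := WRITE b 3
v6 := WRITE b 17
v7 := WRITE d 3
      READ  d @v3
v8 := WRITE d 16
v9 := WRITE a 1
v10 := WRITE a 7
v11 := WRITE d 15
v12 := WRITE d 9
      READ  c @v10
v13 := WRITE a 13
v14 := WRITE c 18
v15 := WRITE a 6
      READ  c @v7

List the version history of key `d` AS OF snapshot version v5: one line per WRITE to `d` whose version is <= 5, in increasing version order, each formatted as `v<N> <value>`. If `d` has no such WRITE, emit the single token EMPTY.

Answer: v2 12
v3 24

Derivation:
Scan writes for key=d with version <= 5:
  v1 WRITE c 4 -> skip
  v2 WRITE d 12 -> keep
  v3 WRITE d 24 -> keep
  v4 WRITE a 17 -> skip
  v5 WRITE b 3 -> skip
  v6 WRITE b 17 -> skip
  v7 WRITE d 3 -> drop (> snap)
  v8 WRITE d 16 -> drop (> snap)
  v9 WRITE a 1 -> skip
  v10 WRITE a 7 -> skip
  v11 WRITE d 15 -> drop (> snap)
  v12 WRITE d 9 -> drop (> snap)
  v13 WRITE a 13 -> skip
  v14 WRITE c 18 -> skip
  v15 WRITE a 6 -> skip
Collected: [(2, 12), (3, 24)]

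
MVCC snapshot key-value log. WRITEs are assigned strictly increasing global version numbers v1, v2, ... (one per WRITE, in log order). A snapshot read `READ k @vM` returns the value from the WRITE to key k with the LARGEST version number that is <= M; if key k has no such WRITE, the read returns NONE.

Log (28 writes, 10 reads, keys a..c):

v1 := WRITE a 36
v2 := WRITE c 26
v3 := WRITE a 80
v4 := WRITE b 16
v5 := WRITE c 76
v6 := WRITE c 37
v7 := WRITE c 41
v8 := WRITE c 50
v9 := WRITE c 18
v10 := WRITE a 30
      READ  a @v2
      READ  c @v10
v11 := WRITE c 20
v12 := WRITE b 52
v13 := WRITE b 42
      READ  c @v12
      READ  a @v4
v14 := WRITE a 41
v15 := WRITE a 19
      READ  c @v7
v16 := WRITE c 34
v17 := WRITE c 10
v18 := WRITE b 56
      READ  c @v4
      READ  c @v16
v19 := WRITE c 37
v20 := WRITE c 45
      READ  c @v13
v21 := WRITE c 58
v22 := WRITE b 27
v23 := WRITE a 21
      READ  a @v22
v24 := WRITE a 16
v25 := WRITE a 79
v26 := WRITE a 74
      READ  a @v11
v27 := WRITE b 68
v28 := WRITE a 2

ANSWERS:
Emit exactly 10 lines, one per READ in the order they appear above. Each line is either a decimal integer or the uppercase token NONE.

Answer: 36
18
20
80
41
26
34
20
19
30

Derivation:
v1: WRITE a=36  (a history now [(1, 36)])
v2: WRITE c=26  (c history now [(2, 26)])
v3: WRITE a=80  (a history now [(1, 36), (3, 80)])
v4: WRITE b=16  (b history now [(4, 16)])
v5: WRITE c=76  (c history now [(2, 26), (5, 76)])
v6: WRITE c=37  (c history now [(2, 26), (5, 76), (6, 37)])
v7: WRITE c=41  (c history now [(2, 26), (5, 76), (6, 37), (7, 41)])
v8: WRITE c=50  (c history now [(2, 26), (5, 76), (6, 37), (7, 41), (8, 50)])
v9: WRITE c=18  (c history now [(2, 26), (5, 76), (6, 37), (7, 41), (8, 50), (9, 18)])
v10: WRITE a=30  (a history now [(1, 36), (3, 80), (10, 30)])
READ a @v2: history=[(1, 36), (3, 80), (10, 30)] -> pick v1 -> 36
READ c @v10: history=[(2, 26), (5, 76), (6, 37), (7, 41), (8, 50), (9, 18)] -> pick v9 -> 18
v11: WRITE c=20  (c history now [(2, 26), (5, 76), (6, 37), (7, 41), (8, 50), (9, 18), (11, 20)])
v12: WRITE b=52  (b history now [(4, 16), (12, 52)])
v13: WRITE b=42  (b history now [(4, 16), (12, 52), (13, 42)])
READ c @v12: history=[(2, 26), (5, 76), (6, 37), (7, 41), (8, 50), (9, 18), (11, 20)] -> pick v11 -> 20
READ a @v4: history=[(1, 36), (3, 80), (10, 30)] -> pick v3 -> 80
v14: WRITE a=41  (a history now [(1, 36), (3, 80), (10, 30), (14, 41)])
v15: WRITE a=19  (a history now [(1, 36), (3, 80), (10, 30), (14, 41), (15, 19)])
READ c @v7: history=[(2, 26), (5, 76), (6, 37), (7, 41), (8, 50), (9, 18), (11, 20)] -> pick v7 -> 41
v16: WRITE c=34  (c history now [(2, 26), (5, 76), (6, 37), (7, 41), (8, 50), (9, 18), (11, 20), (16, 34)])
v17: WRITE c=10  (c history now [(2, 26), (5, 76), (6, 37), (7, 41), (8, 50), (9, 18), (11, 20), (16, 34), (17, 10)])
v18: WRITE b=56  (b history now [(4, 16), (12, 52), (13, 42), (18, 56)])
READ c @v4: history=[(2, 26), (5, 76), (6, 37), (7, 41), (8, 50), (9, 18), (11, 20), (16, 34), (17, 10)] -> pick v2 -> 26
READ c @v16: history=[(2, 26), (5, 76), (6, 37), (7, 41), (8, 50), (9, 18), (11, 20), (16, 34), (17, 10)] -> pick v16 -> 34
v19: WRITE c=37  (c history now [(2, 26), (5, 76), (6, 37), (7, 41), (8, 50), (9, 18), (11, 20), (16, 34), (17, 10), (19, 37)])
v20: WRITE c=45  (c history now [(2, 26), (5, 76), (6, 37), (7, 41), (8, 50), (9, 18), (11, 20), (16, 34), (17, 10), (19, 37), (20, 45)])
READ c @v13: history=[(2, 26), (5, 76), (6, 37), (7, 41), (8, 50), (9, 18), (11, 20), (16, 34), (17, 10), (19, 37), (20, 45)] -> pick v11 -> 20
v21: WRITE c=58  (c history now [(2, 26), (5, 76), (6, 37), (7, 41), (8, 50), (9, 18), (11, 20), (16, 34), (17, 10), (19, 37), (20, 45), (21, 58)])
v22: WRITE b=27  (b history now [(4, 16), (12, 52), (13, 42), (18, 56), (22, 27)])
v23: WRITE a=21  (a history now [(1, 36), (3, 80), (10, 30), (14, 41), (15, 19), (23, 21)])
READ a @v22: history=[(1, 36), (3, 80), (10, 30), (14, 41), (15, 19), (23, 21)] -> pick v15 -> 19
v24: WRITE a=16  (a history now [(1, 36), (3, 80), (10, 30), (14, 41), (15, 19), (23, 21), (24, 16)])
v25: WRITE a=79  (a history now [(1, 36), (3, 80), (10, 30), (14, 41), (15, 19), (23, 21), (24, 16), (25, 79)])
v26: WRITE a=74  (a history now [(1, 36), (3, 80), (10, 30), (14, 41), (15, 19), (23, 21), (24, 16), (25, 79), (26, 74)])
READ a @v11: history=[(1, 36), (3, 80), (10, 30), (14, 41), (15, 19), (23, 21), (24, 16), (25, 79), (26, 74)] -> pick v10 -> 30
v27: WRITE b=68  (b history now [(4, 16), (12, 52), (13, 42), (18, 56), (22, 27), (27, 68)])
v28: WRITE a=2  (a history now [(1, 36), (3, 80), (10, 30), (14, 41), (15, 19), (23, 21), (24, 16), (25, 79), (26, 74), (28, 2)])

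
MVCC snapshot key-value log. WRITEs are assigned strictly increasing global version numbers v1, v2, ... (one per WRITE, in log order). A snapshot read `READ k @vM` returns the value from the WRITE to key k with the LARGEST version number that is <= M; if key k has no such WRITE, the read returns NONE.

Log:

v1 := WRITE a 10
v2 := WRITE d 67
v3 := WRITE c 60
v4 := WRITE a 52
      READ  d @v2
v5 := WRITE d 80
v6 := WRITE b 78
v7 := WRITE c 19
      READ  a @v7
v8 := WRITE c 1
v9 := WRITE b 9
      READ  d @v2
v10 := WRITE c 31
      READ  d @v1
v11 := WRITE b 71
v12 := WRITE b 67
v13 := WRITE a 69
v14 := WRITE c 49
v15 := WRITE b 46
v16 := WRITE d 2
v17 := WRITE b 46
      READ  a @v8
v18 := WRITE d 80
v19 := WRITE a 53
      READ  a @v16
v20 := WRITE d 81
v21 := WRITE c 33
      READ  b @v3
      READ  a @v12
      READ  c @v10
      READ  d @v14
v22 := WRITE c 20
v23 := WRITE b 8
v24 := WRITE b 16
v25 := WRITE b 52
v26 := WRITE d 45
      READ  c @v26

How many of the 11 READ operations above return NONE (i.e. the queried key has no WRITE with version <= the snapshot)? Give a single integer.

Answer: 2

Derivation:
v1: WRITE a=10  (a history now [(1, 10)])
v2: WRITE d=67  (d history now [(2, 67)])
v3: WRITE c=60  (c history now [(3, 60)])
v4: WRITE a=52  (a history now [(1, 10), (4, 52)])
READ d @v2: history=[(2, 67)] -> pick v2 -> 67
v5: WRITE d=80  (d history now [(2, 67), (5, 80)])
v6: WRITE b=78  (b history now [(6, 78)])
v7: WRITE c=19  (c history now [(3, 60), (7, 19)])
READ a @v7: history=[(1, 10), (4, 52)] -> pick v4 -> 52
v8: WRITE c=1  (c history now [(3, 60), (7, 19), (8, 1)])
v9: WRITE b=9  (b history now [(6, 78), (9, 9)])
READ d @v2: history=[(2, 67), (5, 80)] -> pick v2 -> 67
v10: WRITE c=31  (c history now [(3, 60), (7, 19), (8, 1), (10, 31)])
READ d @v1: history=[(2, 67), (5, 80)] -> no version <= 1 -> NONE
v11: WRITE b=71  (b history now [(6, 78), (9, 9), (11, 71)])
v12: WRITE b=67  (b history now [(6, 78), (9, 9), (11, 71), (12, 67)])
v13: WRITE a=69  (a history now [(1, 10), (4, 52), (13, 69)])
v14: WRITE c=49  (c history now [(3, 60), (7, 19), (8, 1), (10, 31), (14, 49)])
v15: WRITE b=46  (b history now [(6, 78), (9, 9), (11, 71), (12, 67), (15, 46)])
v16: WRITE d=2  (d history now [(2, 67), (5, 80), (16, 2)])
v17: WRITE b=46  (b history now [(6, 78), (9, 9), (11, 71), (12, 67), (15, 46), (17, 46)])
READ a @v8: history=[(1, 10), (4, 52), (13, 69)] -> pick v4 -> 52
v18: WRITE d=80  (d history now [(2, 67), (5, 80), (16, 2), (18, 80)])
v19: WRITE a=53  (a history now [(1, 10), (4, 52), (13, 69), (19, 53)])
READ a @v16: history=[(1, 10), (4, 52), (13, 69), (19, 53)] -> pick v13 -> 69
v20: WRITE d=81  (d history now [(2, 67), (5, 80), (16, 2), (18, 80), (20, 81)])
v21: WRITE c=33  (c history now [(3, 60), (7, 19), (8, 1), (10, 31), (14, 49), (21, 33)])
READ b @v3: history=[(6, 78), (9, 9), (11, 71), (12, 67), (15, 46), (17, 46)] -> no version <= 3 -> NONE
READ a @v12: history=[(1, 10), (4, 52), (13, 69), (19, 53)] -> pick v4 -> 52
READ c @v10: history=[(3, 60), (7, 19), (8, 1), (10, 31), (14, 49), (21, 33)] -> pick v10 -> 31
READ d @v14: history=[(2, 67), (5, 80), (16, 2), (18, 80), (20, 81)] -> pick v5 -> 80
v22: WRITE c=20  (c history now [(3, 60), (7, 19), (8, 1), (10, 31), (14, 49), (21, 33), (22, 20)])
v23: WRITE b=8  (b history now [(6, 78), (9, 9), (11, 71), (12, 67), (15, 46), (17, 46), (23, 8)])
v24: WRITE b=16  (b history now [(6, 78), (9, 9), (11, 71), (12, 67), (15, 46), (17, 46), (23, 8), (24, 16)])
v25: WRITE b=52  (b history now [(6, 78), (9, 9), (11, 71), (12, 67), (15, 46), (17, 46), (23, 8), (24, 16), (25, 52)])
v26: WRITE d=45  (d history now [(2, 67), (5, 80), (16, 2), (18, 80), (20, 81), (26, 45)])
READ c @v26: history=[(3, 60), (7, 19), (8, 1), (10, 31), (14, 49), (21, 33), (22, 20)] -> pick v22 -> 20
Read results in order: ['67', '52', '67', 'NONE', '52', '69', 'NONE', '52', '31', '80', '20']
NONE count = 2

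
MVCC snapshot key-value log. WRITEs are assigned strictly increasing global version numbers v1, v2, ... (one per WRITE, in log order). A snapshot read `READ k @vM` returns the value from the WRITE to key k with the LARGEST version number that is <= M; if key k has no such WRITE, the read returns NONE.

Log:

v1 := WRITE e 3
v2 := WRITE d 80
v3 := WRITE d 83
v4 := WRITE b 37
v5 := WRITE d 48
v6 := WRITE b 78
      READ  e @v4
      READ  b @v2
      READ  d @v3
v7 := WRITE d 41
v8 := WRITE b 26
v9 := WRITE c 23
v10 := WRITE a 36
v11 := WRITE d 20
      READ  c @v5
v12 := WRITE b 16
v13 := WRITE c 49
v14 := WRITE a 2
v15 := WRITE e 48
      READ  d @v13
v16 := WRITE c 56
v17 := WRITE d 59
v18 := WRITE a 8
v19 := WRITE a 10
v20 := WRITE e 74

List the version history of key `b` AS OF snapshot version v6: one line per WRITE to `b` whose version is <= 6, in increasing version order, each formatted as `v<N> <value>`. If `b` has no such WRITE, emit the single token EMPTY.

Answer: v4 37
v6 78

Derivation:
Scan writes for key=b with version <= 6:
  v1 WRITE e 3 -> skip
  v2 WRITE d 80 -> skip
  v3 WRITE d 83 -> skip
  v4 WRITE b 37 -> keep
  v5 WRITE d 48 -> skip
  v6 WRITE b 78 -> keep
  v7 WRITE d 41 -> skip
  v8 WRITE b 26 -> drop (> snap)
  v9 WRITE c 23 -> skip
  v10 WRITE a 36 -> skip
  v11 WRITE d 20 -> skip
  v12 WRITE b 16 -> drop (> snap)
  v13 WRITE c 49 -> skip
  v14 WRITE a 2 -> skip
  v15 WRITE e 48 -> skip
  v16 WRITE c 56 -> skip
  v17 WRITE d 59 -> skip
  v18 WRITE a 8 -> skip
  v19 WRITE a 10 -> skip
  v20 WRITE e 74 -> skip
Collected: [(4, 37), (6, 78)]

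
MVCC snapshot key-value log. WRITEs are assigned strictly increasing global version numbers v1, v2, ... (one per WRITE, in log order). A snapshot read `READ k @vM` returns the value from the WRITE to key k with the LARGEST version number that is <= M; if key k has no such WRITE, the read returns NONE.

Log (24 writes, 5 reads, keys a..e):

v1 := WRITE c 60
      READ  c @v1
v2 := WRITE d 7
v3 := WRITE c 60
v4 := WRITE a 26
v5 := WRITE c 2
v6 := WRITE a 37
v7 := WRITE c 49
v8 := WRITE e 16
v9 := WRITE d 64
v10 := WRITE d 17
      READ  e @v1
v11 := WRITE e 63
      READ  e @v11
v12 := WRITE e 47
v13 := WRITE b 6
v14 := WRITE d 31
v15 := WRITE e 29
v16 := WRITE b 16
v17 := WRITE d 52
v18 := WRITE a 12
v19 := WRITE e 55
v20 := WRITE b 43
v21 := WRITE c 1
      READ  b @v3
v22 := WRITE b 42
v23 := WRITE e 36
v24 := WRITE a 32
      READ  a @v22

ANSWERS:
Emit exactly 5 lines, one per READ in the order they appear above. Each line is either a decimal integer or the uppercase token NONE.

Answer: 60
NONE
63
NONE
12

Derivation:
v1: WRITE c=60  (c history now [(1, 60)])
READ c @v1: history=[(1, 60)] -> pick v1 -> 60
v2: WRITE d=7  (d history now [(2, 7)])
v3: WRITE c=60  (c history now [(1, 60), (3, 60)])
v4: WRITE a=26  (a history now [(4, 26)])
v5: WRITE c=2  (c history now [(1, 60), (3, 60), (5, 2)])
v6: WRITE a=37  (a history now [(4, 26), (6, 37)])
v7: WRITE c=49  (c history now [(1, 60), (3, 60), (5, 2), (7, 49)])
v8: WRITE e=16  (e history now [(8, 16)])
v9: WRITE d=64  (d history now [(2, 7), (9, 64)])
v10: WRITE d=17  (d history now [(2, 7), (9, 64), (10, 17)])
READ e @v1: history=[(8, 16)] -> no version <= 1 -> NONE
v11: WRITE e=63  (e history now [(8, 16), (11, 63)])
READ e @v11: history=[(8, 16), (11, 63)] -> pick v11 -> 63
v12: WRITE e=47  (e history now [(8, 16), (11, 63), (12, 47)])
v13: WRITE b=6  (b history now [(13, 6)])
v14: WRITE d=31  (d history now [(2, 7), (9, 64), (10, 17), (14, 31)])
v15: WRITE e=29  (e history now [(8, 16), (11, 63), (12, 47), (15, 29)])
v16: WRITE b=16  (b history now [(13, 6), (16, 16)])
v17: WRITE d=52  (d history now [(2, 7), (9, 64), (10, 17), (14, 31), (17, 52)])
v18: WRITE a=12  (a history now [(4, 26), (6, 37), (18, 12)])
v19: WRITE e=55  (e history now [(8, 16), (11, 63), (12, 47), (15, 29), (19, 55)])
v20: WRITE b=43  (b history now [(13, 6), (16, 16), (20, 43)])
v21: WRITE c=1  (c history now [(1, 60), (3, 60), (5, 2), (7, 49), (21, 1)])
READ b @v3: history=[(13, 6), (16, 16), (20, 43)] -> no version <= 3 -> NONE
v22: WRITE b=42  (b history now [(13, 6), (16, 16), (20, 43), (22, 42)])
v23: WRITE e=36  (e history now [(8, 16), (11, 63), (12, 47), (15, 29), (19, 55), (23, 36)])
v24: WRITE a=32  (a history now [(4, 26), (6, 37), (18, 12), (24, 32)])
READ a @v22: history=[(4, 26), (6, 37), (18, 12), (24, 32)] -> pick v18 -> 12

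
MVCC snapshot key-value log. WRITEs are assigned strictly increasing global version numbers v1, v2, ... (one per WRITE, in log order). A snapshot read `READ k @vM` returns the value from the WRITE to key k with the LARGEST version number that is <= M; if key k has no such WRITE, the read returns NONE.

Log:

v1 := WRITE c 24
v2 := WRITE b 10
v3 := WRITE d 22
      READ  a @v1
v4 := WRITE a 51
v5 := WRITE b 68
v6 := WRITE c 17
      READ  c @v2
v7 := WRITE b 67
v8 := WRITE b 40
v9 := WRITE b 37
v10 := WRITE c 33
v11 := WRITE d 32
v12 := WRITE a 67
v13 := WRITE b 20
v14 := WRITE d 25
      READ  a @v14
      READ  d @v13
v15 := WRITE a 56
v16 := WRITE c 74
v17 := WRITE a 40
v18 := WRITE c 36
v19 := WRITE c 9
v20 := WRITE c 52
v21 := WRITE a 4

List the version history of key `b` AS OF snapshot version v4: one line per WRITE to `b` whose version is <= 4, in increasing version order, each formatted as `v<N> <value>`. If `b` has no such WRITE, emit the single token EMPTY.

Answer: v2 10

Derivation:
Scan writes for key=b with version <= 4:
  v1 WRITE c 24 -> skip
  v2 WRITE b 10 -> keep
  v3 WRITE d 22 -> skip
  v4 WRITE a 51 -> skip
  v5 WRITE b 68 -> drop (> snap)
  v6 WRITE c 17 -> skip
  v7 WRITE b 67 -> drop (> snap)
  v8 WRITE b 40 -> drop (> snap)
  v9 WRITE b 37 -> drop (> snap)
  v10 WRITE c 33 -> skip
  v11 WRITE d 32 -> skip
  v12 WRITE a 67 -> skip
  v13 WRITE b 20 -> drop (> snap)
  v14 WRITE d 25 -> skip
  v15 WRITE a 56 -> skip
  v16 WRITE c 74 -> skip
  v17 WRITE a 40 -> skip
  v18 WRITE c 36 -> skip
  v19 WRITE c 9 -> skip
  v20 WRITE c 52 -> skip
  v21 WRITE a 4 -> skip
Collected: [(2, 10)]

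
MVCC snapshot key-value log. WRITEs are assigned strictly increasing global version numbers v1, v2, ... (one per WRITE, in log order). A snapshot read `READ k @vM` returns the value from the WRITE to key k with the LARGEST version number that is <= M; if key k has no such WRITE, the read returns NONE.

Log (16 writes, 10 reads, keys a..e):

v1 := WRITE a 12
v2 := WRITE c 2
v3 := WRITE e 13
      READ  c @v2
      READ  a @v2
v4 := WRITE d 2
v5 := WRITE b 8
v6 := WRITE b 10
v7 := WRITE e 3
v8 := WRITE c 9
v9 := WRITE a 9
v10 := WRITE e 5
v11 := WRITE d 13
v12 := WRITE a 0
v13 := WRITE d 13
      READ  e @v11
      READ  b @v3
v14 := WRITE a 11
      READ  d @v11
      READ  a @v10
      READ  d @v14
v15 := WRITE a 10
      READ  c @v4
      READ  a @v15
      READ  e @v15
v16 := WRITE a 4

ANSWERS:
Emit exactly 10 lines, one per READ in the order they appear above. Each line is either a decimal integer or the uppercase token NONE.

Answer: 2
12
5
NONE
13
9
13
2
10
5

Derivation:
v1: WRITE a=12  (a history now [(1, 12)])
v2: WRITE c=2  (c history now [(2, 2)])
v3: WRITE e=13  (e history now [(3, 13)])
READ c @v2: history=[(2, 2)] -> pick v2 -> 2
READ a @v2: history=[(1, 12)] -> pick v1 -> 12
v4: WRITE d=2  (d history now [(4, 2)])
v5: WRITE b=8  (b history now [(5, 8)])
v6: WRITE b=10  (b history now [(5, 8), (6, 10)])
v7: WRITE e=3  (e history now [(3, 13), (7, 3)])
v8: WRITE c=9  (c history now [(2, 2), (8, 9)])
v9: WRITE a=9  (a history now [(1, 12), (9, 9)])
v10: WRITE e=5  (e history now [(3, 13), (7, 3), (10, 5)])
v11: WRITE d=13  (d history now [(4, 2), (11, 13)])
v12: WRITE a=0  (a history now [(1, 12), (9, 9), (12, 0)])
v13: WRITE d=13  (d history now [(4, 2), (11, 13), (13, 13)])
READ e @v11: history=[(3, 13), (7, 3), (10, 5)] -> pick v10 -> 5
READ b @v3: history=[(5, 8), (6, 10)] -> no version <= 3 -> NONE
v14: WRITE a=11  (a history now [(1, 12), (9, 9), (12, 0), (14, 11)])
READ d @v11: history=[(4, 2), (11, 13), (13, 13)] -> pick v11 -> 13
READ a @v10: history=[(1, 12), (9, 9), (12, 0), (14, 11)] -> pick v9 -> 9
READ d @v14: history=[(4, 2), (11, 13), (13, 13)] -> pick v13 -> 13
v15: WRITE a=10  (a history now [(1, 12), (9, 9), (12, 0), (14, 11), (15, 10)])
READ c @v4: history=[(2, 2), (8, 9)] -> pick v2 -> 2
READ a @v15: history=[(1, 12), (9, 9), (12, 0), (14, 11), (15, 10)] -> pick v15 -> 10
READ e @v15: history=[(3, 13), (7, 3), (10, 5)] -> pick v10 -> 5
v16: WRITE a=4  (a history now [(1, 12), (9, 9), (12, 0), (14, 11), (15, 10), (16, 4)])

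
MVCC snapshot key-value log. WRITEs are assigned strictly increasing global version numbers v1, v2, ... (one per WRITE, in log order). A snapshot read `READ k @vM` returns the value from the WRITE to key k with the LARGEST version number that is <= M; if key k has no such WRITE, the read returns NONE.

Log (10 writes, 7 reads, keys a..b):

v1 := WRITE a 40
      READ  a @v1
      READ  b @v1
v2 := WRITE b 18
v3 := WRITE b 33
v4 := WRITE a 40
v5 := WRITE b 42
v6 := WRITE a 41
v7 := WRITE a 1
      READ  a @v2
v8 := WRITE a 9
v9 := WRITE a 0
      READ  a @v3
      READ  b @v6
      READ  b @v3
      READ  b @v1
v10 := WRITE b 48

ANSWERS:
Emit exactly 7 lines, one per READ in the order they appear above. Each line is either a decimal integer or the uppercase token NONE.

v1: WRITE a=40  (a history now [(1, 40)])
READ a @v1: history=[(1, 40)] -> pick v1 -> 40
READ b @v1: history=[] -> no version <= 1 -> NONE
v2: WRITE b=18  (b history now [(2, 18)])
v3: WRITE b=33  (b history now [(2, 18), (3, 33)])
v4: WRITE a=40  (a history now [(1, 40), (4, 40)])
v5: WRITE b=42  (b history now [(2, 18), (3, 33), (5, 42)])
v6: WRITE a=41  (a history now [(1, 40), (4, 40), (6, 41)])
v7: WRITE a=1  (a history now [(1, 40), (4, 40), (6, 41), (7, 1)])
READ a @v2: history=[(1, 40), (4, 40), (6, 41), (7, 1)] -> pick v1 -> 40
v8: WRITE a=9  (a history now [(1, 40), (4, 40), (6, 41), (7, 1), (8, 9)])
v9: WRITE a=0  (a history now [(1, 40), (4, 40), (6, 41), (7, 1), (8, 9), (9, 0)])
READ a @v3: history=[(1, 40), (4, 40), (6, 41), (7, 1), (8, 9), (9, 0)] -> pick v1 -> 40
READ b @v6: history=[(2, 18), (3, 33), (5, 42)] -> pick v5 -> 42
READ b @v3: history=[(2, 18), (3, 33), (5, 42)] -> pick v3 -> 33
READ b @v1: history=[(2, 18), (3, 33), (5, 42)] -> no version <= 1 -> NONE
v10: WRITE b=48  (b history now [(2, 18), (3, 33), (5, 42), (10, 48)])

Answer: 40
NONE
40
40
42
33
NONE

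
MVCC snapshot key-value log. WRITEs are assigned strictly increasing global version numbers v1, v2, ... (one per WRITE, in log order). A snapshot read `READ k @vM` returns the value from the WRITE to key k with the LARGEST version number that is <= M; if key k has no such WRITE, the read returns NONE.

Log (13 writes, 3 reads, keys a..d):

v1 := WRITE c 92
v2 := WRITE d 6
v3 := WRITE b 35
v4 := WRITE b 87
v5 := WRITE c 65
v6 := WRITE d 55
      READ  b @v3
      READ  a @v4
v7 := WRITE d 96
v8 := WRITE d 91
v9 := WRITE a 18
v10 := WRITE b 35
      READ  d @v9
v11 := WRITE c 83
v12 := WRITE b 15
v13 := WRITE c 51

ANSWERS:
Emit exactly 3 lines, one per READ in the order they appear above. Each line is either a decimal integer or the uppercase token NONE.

v1: WRITE c=92  (c history now [(1, 92)])
v2: WRITE d=6  (d history now [(2, 6)])
v3: WRITE b=35  (b history now [(3, 35)])
v4: WRITE b=87  (b history now [(3, 35), (4, 87)])
v5: WRITE c=65  (c history now [(1, 92), (5, 65)])
v6: WRITE d=55  (d history now [(2, 6), (6, 55)])
READ b @v3: history=[(3, 35), (4, 87)] -> pick v3 -> 35
READ a @v4: history=[] -> no version <= 4 -> NONE
v7: WRITE d=96  (d history now [(2, 6), (6, 55), (7, 96)])
v8: WRITE d=91  (d history now [(2, 6), (6, 55), (7, 96), (8, 91)])
v9: WRITE a=18  (a history now [(9, 18)])
v10: WRITE b=35  (b history now [(3, 35), (4, 87), (10, 35)])
READ d @v9: history=[(2, 6), (6, 55), (7, 96), (8, 91)] -> pick v8 -> 91
v11: WRITE c=83  (c history now [(1, 92), (5, 65), (11, 83)])
v12: WRITE b=15  (b history now [(3, 35), (4, 87), (10, 35), (12, 15)])
v13: WRITE c=51  (c history now [(1, 92), (5, 65), (11, 83), (13, 51)])

Answer: 35
NONE
91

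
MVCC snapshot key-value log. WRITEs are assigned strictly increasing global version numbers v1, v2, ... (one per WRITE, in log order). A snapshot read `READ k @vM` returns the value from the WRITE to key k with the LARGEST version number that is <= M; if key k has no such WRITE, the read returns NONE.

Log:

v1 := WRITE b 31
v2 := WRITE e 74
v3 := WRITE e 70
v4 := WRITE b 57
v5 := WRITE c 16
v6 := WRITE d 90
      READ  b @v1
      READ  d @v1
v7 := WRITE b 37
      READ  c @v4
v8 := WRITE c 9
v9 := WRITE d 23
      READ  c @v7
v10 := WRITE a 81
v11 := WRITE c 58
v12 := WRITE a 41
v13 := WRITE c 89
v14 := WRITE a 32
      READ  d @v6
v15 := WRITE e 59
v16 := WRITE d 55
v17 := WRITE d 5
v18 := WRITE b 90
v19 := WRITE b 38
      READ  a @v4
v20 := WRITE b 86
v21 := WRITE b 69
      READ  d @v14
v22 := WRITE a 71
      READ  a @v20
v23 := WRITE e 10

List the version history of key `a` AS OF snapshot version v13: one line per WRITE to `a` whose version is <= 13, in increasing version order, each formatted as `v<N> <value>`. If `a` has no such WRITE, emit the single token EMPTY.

Scan writes for key=a with version <= 13:
  v1 WRITE b 31 -> skip
  v2 WRITE e 74 -> skip
  v3 WRITE e 70 -> skip
  v4 WRITE b 57 -> skip
  v5 WRITE c 16 -> skip
  v6 WRITE d 90 -> skip
  v7 WRITE b 37 -> skip
  v8 WRITE c 9 -> skip
  v9 WRITE d 23 -> skip
  v10 WRITE a 81 -> keep
  v11 WRITE c 58 -> skip
  v12 WRITE a 41 -> keep
  v13 WRITE c 89 -> skip
  v14 WRITE a 32 -> drop (> snap)
  v15 WRITE e 59 -> skip
  v16 WRITE d 55 -> skip
  v17 WRITE d 5 -> skip
  v18 WRITE b 90 -> skip
  v19 WRITE b 38 -> skip
  v20 WRITE b 86 -> skip
  v21 WRITE b 69 -> skip
  v22 WRITE a 71 -> drop (> snap)
  v23 WRITE e 10 -> skip
Collected: [(10, 81), (12, 41)]

Answer: v10 81
v12 41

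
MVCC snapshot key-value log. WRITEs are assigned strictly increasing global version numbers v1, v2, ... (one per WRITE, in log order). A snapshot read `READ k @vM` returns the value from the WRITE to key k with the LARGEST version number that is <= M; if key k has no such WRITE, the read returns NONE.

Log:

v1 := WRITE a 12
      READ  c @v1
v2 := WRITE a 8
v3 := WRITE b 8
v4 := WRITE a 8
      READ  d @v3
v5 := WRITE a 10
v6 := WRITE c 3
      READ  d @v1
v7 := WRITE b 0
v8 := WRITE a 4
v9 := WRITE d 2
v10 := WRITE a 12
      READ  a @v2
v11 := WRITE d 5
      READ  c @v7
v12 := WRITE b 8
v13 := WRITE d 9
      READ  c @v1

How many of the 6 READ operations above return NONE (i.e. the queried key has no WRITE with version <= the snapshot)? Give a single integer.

v1: WRITE a=12  (a history now [(1, 12)])
READ c @v1: history=[] -> no version <= 1 -> NONE
v2: WRITE a=8  (a history now [(1, 12), (2, 8)])
v3: WRITE b=8  (b history now [(3, 8)])
v4: WRITE a=8  (a history now [(1, 12), (2, 8), (4, 8)])
READ d @v3: history=[] -> no version <= 3 -> NONE
v5: WRITE a=10  (a history now [(1, 12), (2, 8), (4, 8), (5, 10)])
v6: WRITE c=3  (c history now [(6, 3)])
READ d @v1: history=[] -> no version <= 1 -> NONE
v7: WRITE b=0  (b history now [(3, 8), (7, 0)])
v8: WRITE a=4  (a history now [(1, 12), (2, 8), (4, 8), (5, 10), (8, 4)])
v9: WRITE d=2  (d history now [(9, 2)])
v10: WRITE a=12  (a history now [(1, 12), (2, 8), (4, 8), (5, 10), (8, 4), (10, 12)])
READ a @v2: history=[(1, 12), (2, 8), (4, 8), (5, 10), (8, 4), (10, 12)] -> pick v2 -> 8
v11: WRITE d=5  (d history now [(9, 2), (11, 5)])
READ c @v7: history=[(6, 3)] -> pick v6 -> 3
v12: WRITE b=8  (b history now [(3, 8), (7, 0), (12, 8)])
v13: WRITE d=9  (d history now [(9, 2), (11, 5), (13, 9)])
READ c @v1: history=[(6, 3)] -> no version <= 1 -> NONE
Read results in order: ['NONE', 'NONE', 'NONE', '8', '3', 'NONE']
NONE count = 4

Answer: 4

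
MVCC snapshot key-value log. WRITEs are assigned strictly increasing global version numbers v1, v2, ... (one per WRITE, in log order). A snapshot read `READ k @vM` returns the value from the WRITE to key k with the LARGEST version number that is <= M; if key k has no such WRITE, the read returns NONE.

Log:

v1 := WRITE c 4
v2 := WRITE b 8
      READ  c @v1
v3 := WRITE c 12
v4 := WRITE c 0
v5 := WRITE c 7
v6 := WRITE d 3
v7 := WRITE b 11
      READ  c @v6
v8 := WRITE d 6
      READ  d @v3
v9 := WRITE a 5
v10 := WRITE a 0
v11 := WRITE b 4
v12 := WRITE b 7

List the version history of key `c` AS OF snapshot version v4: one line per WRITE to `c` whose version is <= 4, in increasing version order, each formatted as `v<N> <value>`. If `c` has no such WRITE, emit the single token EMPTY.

Answer: v1 4
v3 12
v4 0

Derivation:
Scan writes for key=c with version <= 4:
  v1 WRITE c 4 -> keep
  v2 WRITE b 8 -> skip
  v3 WRITE c 12 -> keep
  v4 WRITE c 0 -> keep
  v5 WRITE c 7 -> drop (> snap)
  v6 WRITE d 3 -> skip
  v7 WRITE b 11 -> skip
  v8 WRITE d 6 -> skip
  v9 WRITE a 5 -> skip
  v10 WRITE a 0 -> skip
  v11 WRITE b 4 -> skip
  v12 WRITE b 7 -> skip
Collected: [(1, 4), (3, 12), (4, 0)]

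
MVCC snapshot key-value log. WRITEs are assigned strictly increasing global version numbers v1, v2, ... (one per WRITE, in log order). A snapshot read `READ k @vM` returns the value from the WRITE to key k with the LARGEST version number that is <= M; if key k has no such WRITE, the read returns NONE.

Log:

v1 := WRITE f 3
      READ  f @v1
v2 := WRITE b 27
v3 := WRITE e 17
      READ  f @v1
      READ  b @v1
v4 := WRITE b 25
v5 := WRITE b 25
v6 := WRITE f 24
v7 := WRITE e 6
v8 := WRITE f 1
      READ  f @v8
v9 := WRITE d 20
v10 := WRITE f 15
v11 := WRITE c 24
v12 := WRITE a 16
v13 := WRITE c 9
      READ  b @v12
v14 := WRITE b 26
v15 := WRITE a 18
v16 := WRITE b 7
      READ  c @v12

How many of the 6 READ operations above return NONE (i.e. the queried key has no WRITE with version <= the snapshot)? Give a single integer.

Answer: 1

Derivation:
v1: WRITE f=3  (f history now [(1, 3)])
READ f @v1: history=[(1, 3)] -> pick v1 -> 3
v2: WRITE b=27  (b history now [(2, 27)])
v3: WRITE e=17  (e history now [(3, 17)])
READ f @v1: history=[(1, 3)] -> pick v1 -> 3
READ b @v1: history=[(2, 27)] -> no version <= 1 -> NONE
v4: WRITE b=25  (b history now [(2, 27), (4, 25)])
v5: WRITE b=25  (b history now [(2, 27), (4, 25), (5, 25)])
v6: WRITE f=24  (f history now [(1, 3), (6, 24)])
v7: WRITE e=6  (e history now [(3, 17), (7, 6)])
v8: WRITE f=1  (f history now [(1, 3), (6, 24), (8, 1)])
READ f @v8: history=[(1, 3), (6, 24), (8, 1)] -> pick v8 -> 1
v9: WRITE d=20  (d history now [(9, 20)])
v10: WRITE f=15  (f history now [(1, 3), (6, 24), (8, 1), (10, 15)])
v11: WRITE c=24  (c history now [(11, 24)])
v12: WRITE a=16  (a history now [(12, 16)])
v13: WRITE c=9  (c history now [(11, 24), (13, 9)])
READ b @v12: history=[(2, 27), (4, 25), (5, 25)] -> pick v5 -> 25
v14: WRITE b=26  (b history now [(2, 27), (4, 25), (5, 25), (14, 26)])
v15: WRITE a=18  (a history now [(12, 16), (15, 18)])
v16: WRITE b=7  (b history now [(2, 27), (4, 25), (5, 25), (14, 26), (16, 7)])
READ c @v12: history=[(11, 24), (13, 9)] -> pick v11 -> 24
Read results in order: ['3', '3', 'NONE', '1', '25', '24']
NONE count = 1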